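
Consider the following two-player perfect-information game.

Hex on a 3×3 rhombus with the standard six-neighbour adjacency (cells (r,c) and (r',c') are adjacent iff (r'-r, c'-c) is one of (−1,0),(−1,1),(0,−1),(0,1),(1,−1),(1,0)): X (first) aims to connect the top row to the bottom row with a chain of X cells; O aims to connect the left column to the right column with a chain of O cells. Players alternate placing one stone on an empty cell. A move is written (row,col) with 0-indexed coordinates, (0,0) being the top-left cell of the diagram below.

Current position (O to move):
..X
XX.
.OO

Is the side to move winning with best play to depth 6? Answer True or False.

O winning at [..X/XX./.OO]: True

[..X/XX./.OO] O move#1: (0,0):-1/O.X/XX./.OO, (0,1):-1/.OX/XX./.OO, (1,2):-1/..X/XXO/.OO, (2,0):+1/..X/XX./OOO*
[..X/XX./OOO] end (terminal -1, X#2); searched ..X/XX./.OO to 6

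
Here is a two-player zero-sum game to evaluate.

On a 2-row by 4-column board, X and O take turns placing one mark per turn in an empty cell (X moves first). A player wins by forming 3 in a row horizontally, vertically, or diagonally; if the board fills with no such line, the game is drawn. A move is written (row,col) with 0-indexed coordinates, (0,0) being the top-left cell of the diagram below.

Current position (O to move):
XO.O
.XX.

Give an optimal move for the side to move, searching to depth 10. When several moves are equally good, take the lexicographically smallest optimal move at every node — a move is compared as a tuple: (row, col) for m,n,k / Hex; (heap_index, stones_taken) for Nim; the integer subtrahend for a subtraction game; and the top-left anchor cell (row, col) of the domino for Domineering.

[XO.O/.XX.] O move#1: (0,2):+1/XOOO/.XX.*, (1,0):-1/XO.O/OXX., (1,3):-1/XO.O/.XXO
[XOOO/.XX.] end (terminal -1, X#2); searched XO.O/.XX. to 10

O's best at [XO.O/.XX.]: (0,2)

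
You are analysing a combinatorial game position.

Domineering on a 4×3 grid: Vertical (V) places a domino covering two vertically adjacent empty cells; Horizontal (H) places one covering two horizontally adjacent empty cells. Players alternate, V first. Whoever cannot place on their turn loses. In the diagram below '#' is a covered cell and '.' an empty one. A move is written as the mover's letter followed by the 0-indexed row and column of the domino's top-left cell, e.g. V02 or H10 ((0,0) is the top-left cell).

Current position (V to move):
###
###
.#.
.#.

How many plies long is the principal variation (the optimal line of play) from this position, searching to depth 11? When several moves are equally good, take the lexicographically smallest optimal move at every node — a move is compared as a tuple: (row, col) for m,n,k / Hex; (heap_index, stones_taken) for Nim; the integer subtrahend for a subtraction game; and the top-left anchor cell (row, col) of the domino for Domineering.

[###/###/.#./.#.] V move#1: V20:+1/###/###/##./##.*, V22:+1/###/###/.##/.##
[###/###/##./##.] end (terminal -1, H#2); searched ###/###/.#./.#. to 11

PV length from [###/###/.#./.#.]: 1 ply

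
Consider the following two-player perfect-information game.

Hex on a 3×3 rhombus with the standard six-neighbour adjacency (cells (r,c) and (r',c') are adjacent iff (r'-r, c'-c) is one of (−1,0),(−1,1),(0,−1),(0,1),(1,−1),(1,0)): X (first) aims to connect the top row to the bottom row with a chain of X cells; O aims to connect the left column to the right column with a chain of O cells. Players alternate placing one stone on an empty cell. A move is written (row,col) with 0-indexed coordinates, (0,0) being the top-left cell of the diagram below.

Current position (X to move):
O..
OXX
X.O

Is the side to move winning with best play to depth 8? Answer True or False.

[O../OXX/X.O] X move#1: (0,1):+1/OX./OXX/X.O*, (0,2):+1/O.X/OXX/X.O, (2,1):+1/O../OXX/XXO
[OX./OXX/X.O] end (terminal -1, O#2); searched O../OXX/X.O to 8

X winning at [O../OXX/X.O]: True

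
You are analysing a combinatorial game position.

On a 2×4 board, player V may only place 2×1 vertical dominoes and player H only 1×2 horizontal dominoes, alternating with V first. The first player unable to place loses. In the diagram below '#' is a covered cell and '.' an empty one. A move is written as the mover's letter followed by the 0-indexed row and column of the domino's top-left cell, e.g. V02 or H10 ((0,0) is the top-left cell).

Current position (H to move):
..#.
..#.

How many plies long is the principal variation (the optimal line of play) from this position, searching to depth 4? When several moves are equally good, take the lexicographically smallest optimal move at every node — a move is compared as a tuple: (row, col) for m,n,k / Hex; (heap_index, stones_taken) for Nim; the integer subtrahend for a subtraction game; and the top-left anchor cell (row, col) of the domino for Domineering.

p1 H@[..#./..#.]: H00[###./..#.]+1* H10[..#./###.]+1
p2 V@[###./..#.]: V03[####/..##]-1*
p3 H@[####/..##]: H10[####/####]+1*
p4 V@[####/####] terminal -1; root [..#./..#.] d4

PV length from [..#./..#.]: 3 plies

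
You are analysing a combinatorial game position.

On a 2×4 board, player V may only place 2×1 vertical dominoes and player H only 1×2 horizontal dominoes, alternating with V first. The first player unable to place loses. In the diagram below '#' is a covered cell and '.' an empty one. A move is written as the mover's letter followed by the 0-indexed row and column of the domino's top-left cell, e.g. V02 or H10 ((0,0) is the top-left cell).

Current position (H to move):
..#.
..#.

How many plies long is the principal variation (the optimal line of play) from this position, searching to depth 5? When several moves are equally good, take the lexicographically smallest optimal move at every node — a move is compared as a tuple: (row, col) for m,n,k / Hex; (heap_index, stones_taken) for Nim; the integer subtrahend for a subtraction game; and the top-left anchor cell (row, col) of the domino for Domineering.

PV length from [..#./..#.]: 3 plies

p1 H@[..#./..#.]: H00[###./..#.]+1* H10[..#./###.]+1
p2 V@[###./..#.]: V03[####/..##]-1*
p3 H@[####/..##]: H10[####/####]+1*
p4 V@[####/####] terminal -1; root [..#./..#.] d5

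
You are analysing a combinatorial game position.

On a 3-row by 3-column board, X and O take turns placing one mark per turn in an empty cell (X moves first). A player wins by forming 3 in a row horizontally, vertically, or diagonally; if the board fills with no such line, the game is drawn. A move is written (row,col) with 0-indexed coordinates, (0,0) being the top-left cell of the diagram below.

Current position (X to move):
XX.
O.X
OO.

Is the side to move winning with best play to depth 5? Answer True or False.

ply 1, X at XX./O.X/OO. | (0,2)=+1→XXX/O.X/OO.*; (1,1)=-1→XX./OXX/OO.; (2,2)=+1→XX./O.X/OOX
ply 2: XXX/O.X/OO. is terminal -1 (O); from XX./O.X/OO. depth 5

X winning at [XX./O.X/OO.]: True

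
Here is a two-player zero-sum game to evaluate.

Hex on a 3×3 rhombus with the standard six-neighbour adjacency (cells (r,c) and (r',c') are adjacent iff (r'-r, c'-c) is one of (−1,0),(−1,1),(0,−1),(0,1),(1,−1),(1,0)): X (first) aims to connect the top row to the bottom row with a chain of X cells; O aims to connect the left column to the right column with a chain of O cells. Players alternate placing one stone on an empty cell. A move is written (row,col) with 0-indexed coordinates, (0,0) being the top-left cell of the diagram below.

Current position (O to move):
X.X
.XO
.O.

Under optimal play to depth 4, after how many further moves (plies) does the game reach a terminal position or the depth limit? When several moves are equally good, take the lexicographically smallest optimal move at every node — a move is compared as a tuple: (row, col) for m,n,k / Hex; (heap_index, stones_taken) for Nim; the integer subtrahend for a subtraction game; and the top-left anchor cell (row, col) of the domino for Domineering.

[X.X/.XO/.O.] O move#1: (0,1):-1/XOX/.XO/.O., (1,0):-1/X.X/OXO/.O., (2,0):+1/X.X/.XO/OO.*, (2,2):-1/X.X/.XO/.OO
[X.X/.XO/OO.] end (terminal -1, X#2); searched X.X/.XO/.O. to 4

PV length from [X.X/.XO/.O.]: 1 ply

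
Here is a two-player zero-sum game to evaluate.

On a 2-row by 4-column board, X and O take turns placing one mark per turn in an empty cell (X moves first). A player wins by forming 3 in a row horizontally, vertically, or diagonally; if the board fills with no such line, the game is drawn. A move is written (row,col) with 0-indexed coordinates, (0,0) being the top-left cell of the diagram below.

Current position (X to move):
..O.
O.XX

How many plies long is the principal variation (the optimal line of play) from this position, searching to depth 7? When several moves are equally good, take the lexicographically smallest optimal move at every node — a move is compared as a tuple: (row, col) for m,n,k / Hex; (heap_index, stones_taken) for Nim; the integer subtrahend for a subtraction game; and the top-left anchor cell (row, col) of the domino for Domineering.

PV length from [..O./O.XX]: 1 ply

[..O./O.XX] X move#1: (0,0):+0/X.O./O.XX, (0,1):+0/.XO./O.XX, (0,3):+0/..OX/O.XX, (1,1):+1/..O./OXXX*
[..O./OXXX] end (terminal -1, O#2); searched ..O./O.XX to 7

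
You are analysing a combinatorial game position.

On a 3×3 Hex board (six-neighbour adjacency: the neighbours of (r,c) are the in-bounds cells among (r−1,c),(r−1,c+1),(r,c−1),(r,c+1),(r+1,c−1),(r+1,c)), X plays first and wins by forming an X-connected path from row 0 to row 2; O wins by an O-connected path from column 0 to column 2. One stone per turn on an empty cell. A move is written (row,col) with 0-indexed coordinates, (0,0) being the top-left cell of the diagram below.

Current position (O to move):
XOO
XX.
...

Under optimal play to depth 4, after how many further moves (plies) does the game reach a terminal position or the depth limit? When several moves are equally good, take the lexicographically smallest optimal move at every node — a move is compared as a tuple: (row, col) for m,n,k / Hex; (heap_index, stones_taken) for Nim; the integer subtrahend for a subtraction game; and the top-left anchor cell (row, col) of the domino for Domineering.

PV length from [XOO/XX./...]: 2 plies

[XOO/XX./...] O move#1: (1,2):-1/XOO/XXO/...*, (2,0):-1/XOO/XX./O.., (2,1):-1/XOO/XX./.O., (2,2):-1/XOO/XX./..O
[XOO/XXO/...] X move#2: (2,0):+1/XOO/XXO/X..*, (2,1):+1/XOO/XXO/.X., (2,2):+1/XOO/XXO/..X
[XOO/XXO/X..] end (terminal -1, O#3); searched XOO/XX./... to 4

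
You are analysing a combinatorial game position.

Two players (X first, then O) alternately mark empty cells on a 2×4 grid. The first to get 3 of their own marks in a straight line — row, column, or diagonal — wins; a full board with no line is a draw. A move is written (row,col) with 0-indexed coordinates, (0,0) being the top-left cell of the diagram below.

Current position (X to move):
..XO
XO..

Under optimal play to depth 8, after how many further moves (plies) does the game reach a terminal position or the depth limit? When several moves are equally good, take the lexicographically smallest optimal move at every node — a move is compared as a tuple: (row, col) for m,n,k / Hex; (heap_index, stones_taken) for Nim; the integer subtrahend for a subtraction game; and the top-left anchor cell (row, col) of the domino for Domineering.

PV length from [..XO/XO..]: 4 plies

[..XO/XO..] X move#1: (0,0):+0/X.XO/XO..*, (0,1):+0/.XXO/XO.., (1,2):+0/..XO/XOX., (1,3):+0/..XO/XO.X
[X.XO/XO..] O move#2: (0,1):+0/XOXO/XO..*, (1,2):-1/X.XO/XOO., (1,3):-1/X.XO/XO.O
[XOXO/XO..] X move#3: (1,2):+0/XOXO/XOX.*, (1,3):+0/XOXO/XO.X
[XOXO/XOX.] O move#4: (1,3):+0/XOXO/XOXO*
[XOXO/XOXO] end (terminal +0, X#5); searched ..XO/XO.. to 8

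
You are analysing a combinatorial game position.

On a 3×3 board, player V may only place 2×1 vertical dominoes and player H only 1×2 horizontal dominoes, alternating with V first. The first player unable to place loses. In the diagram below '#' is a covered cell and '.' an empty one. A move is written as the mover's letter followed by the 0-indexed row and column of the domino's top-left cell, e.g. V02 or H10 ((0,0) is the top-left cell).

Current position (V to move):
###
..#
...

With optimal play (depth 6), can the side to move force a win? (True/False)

ply 1, V at ###/..#/... | V10=-1→###/#.#/#..; V11=+1→###/.##/.#.*
ply 2: ###/.##/.#. is terminal -1 (H); from ###/..#/... depth 6

V winning at [###/..#/...]: True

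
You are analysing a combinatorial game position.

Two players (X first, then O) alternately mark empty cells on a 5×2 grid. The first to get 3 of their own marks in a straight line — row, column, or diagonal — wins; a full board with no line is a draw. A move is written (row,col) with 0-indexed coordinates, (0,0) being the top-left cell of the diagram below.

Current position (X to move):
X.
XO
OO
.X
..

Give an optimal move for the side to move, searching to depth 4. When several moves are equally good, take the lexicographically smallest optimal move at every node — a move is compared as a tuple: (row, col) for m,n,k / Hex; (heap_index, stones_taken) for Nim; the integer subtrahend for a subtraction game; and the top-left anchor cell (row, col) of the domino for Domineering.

[X./XO/OO/.X/..] X move#1: (0,1):+0/XX/XO/OO/.X/..*, (3,0):-1/X./XO/OO/XX/.., (4,0):-1/X./XO/OO/.X/X., (4,1):-1/X./XO/OO/.X/.X
[XX/XO/OO/.X/..] O move#2: (3,0):+0/XX/XO/OO/OX/..*, (4,0):+0/XX/XO/OO/.X/O., (4,1):+0/XX/XO/OO/.X/.O
[XX/XO/OO/OX/..] X move#3: (4,0):+0/XX/XO/OO/OX/X.*, (4,1):-1/XX/XO/OO/OX/.X
[XX/XO/OO/OX/X.] O move#4: (4,1):+0/XX/XO/OO/OX/XO*
[XX/XO/OO/OX/XO] end (terminal +0, X#5); searched X./XO/OO/.X/.. to 4

X's best at [X./XO/OO/.X/..]: (0,1)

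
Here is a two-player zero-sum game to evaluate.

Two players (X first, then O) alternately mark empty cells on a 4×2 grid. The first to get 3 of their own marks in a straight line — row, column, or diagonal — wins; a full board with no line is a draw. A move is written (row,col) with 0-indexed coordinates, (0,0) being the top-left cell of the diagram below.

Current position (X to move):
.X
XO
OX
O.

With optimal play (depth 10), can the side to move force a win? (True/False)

X winning at [.X/XO/OX/O.]: False

[.X/XO/OX/O.] X move#1: (0,0):+0/XX/XO/OX/O.*, (3,1):+0/.X/XO/OX/OX
[XX/XO/OX/O.] O move#2: (3,1):+0/XX/XO/OX/OO*
[XX/XO/OX/OO] end (terminal +0, X#3); searched .X/XO/OX/O. to 10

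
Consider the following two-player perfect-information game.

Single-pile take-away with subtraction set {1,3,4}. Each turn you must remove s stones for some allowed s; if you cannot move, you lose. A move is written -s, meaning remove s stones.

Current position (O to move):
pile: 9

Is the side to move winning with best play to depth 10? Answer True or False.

ply 1, O at 9 | -1=-1→8*; -3=-1→6; -4=-1→5
ply 2, X at 8 | -1=+1→7*; -3=-1→5; -4=-1→4
ply 3, O at 7 | -1=-1→6*; -3=-1→4; -4=-1→3
ply 4, X at 6 | -1=-1→5; -3=-1→3; -4=+1→2*
ply 5, O at 2 | -1=-1→1*
ply 6, X at 1 | -1=+1→0*
ply 7: 0 is terminal -1 (O); from 9 depth 10

O winning at [9]: False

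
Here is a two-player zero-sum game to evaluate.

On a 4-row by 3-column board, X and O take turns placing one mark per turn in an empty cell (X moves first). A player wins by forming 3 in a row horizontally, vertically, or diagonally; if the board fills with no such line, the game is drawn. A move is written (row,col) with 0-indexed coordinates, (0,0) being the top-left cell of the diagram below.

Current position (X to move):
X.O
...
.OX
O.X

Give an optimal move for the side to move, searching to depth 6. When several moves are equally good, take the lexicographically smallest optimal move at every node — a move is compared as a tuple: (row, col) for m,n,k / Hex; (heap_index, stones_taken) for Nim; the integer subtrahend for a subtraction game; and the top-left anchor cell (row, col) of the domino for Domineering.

[X.O/.../.OX/O.X] X move#1: (0,1):-1/XXO/.../.OX/O.X, (1,0):-1/X.O/X../.OX/O.X, (1,1):+1/X.O/.X./.OX/O.X*, (1,2):+1/X.O/..X/.OX/O.X, (2,0):-1/X.O/.../XOX/O.X, (3,1):-1/X.O/.../.OX/OXX
[X.O/.X./.OX/O.X] end (terminal -1, O#2); searched X.O/.../.OX/O.X to 6

X's best at [X.O/.../.OX/O.X]: (1,1)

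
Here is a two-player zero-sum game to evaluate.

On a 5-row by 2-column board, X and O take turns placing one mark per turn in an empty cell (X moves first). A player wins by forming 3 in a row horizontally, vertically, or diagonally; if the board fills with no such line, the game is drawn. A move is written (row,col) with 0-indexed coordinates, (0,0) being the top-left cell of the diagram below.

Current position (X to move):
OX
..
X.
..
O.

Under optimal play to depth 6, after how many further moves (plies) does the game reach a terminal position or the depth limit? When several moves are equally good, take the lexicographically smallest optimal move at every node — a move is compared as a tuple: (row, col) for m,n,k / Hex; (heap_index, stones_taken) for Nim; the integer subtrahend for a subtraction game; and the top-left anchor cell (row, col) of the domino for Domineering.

PV length from [OX/../X./../O.]: 6 plies

[OX/../X./../O.] X move#1: (1,0):+0/OX/X./X./../O.*, (1,1):+0/OX/.X/X./../O., (2,1):+0/OX/../XX/../O., (3,0):+0/OX/../X./X./O., (3,1):+0/OX/../X./.X/O., (4,1):+0/OX/../X./../OX
[OX/X./X./../O.] O move#2: (1,1):-1/OX/XO/X./../O., (2,1):-1/OX/X./XO/../O., (3,0):+0/OX/X./X./O./O.*, (3,1):-1/OX/X./X./.O/O., (4,1):-1/OX/X./X./../OO
[OX/X./X./O./O.] X move#3: (1,1):+0/OX/XX/X./O./O.*, (2,1):+0/OX/X./XX/O./O., (3,1):+0/OX/X./X./OX/O., (4,1):+0/OX/X./X./O./OX
[OX/XX/X./O./O.] O move#4: (2,1):+0/OX/XX/XO/O./O.*, (3,1):-1/OX/XX/X./OO/O., (4,1):-1/OX/XX/X./O./OO
[OX/XX/XO/O./O.] X move#5: (3,1):+0/OX/XX/XO/OX/O.*, (4,1):+0/OX/XX/XO/O./OX
[OX/XX/XO/OX/O.] O move#6: (4,1):+0/OX/XX/XO/OX/OO*
[OX/XX/XO/OX/OO] end (terminal +0, X#7); searched OX/../X./../O. to 6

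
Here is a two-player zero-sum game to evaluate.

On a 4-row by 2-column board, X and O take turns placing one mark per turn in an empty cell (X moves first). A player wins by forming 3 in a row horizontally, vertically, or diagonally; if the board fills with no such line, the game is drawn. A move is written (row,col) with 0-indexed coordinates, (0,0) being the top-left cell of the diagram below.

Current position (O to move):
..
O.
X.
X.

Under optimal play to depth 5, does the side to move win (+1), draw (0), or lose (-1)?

value(../O./X./X., O) = 0

ply 1, O at ../O./X./X. | (0,0)=+0→O./O./X./X.*; (0,1)=+0→.O/O./X./X.; (1,1)=+0→../OO/X./X.; (2,1)=+0→../O./XO/X.; (3,1)=+0→../O./X./XO
ply 2, X at O./O./X./X. | (0,1)=+0→OX/O./X./X.*; (1,1)=+0→O./OX/X./X.; (2,1)=+0→O./O./XX/X.; (3,1)=+0→O./O./X./XX
ply 3, O at OX/O./X./X. | (1,1)=+0→OX/OO/X./X.*; (2,1)=+0→OX/O./XO/X.; (3,1)=+0→OX/O./X./XO
ply 4, X at OX/OO/X./X. | (2,1)=+0→OX/OO/XX/X.*; (3,1)=+0→OX/OO/X./XX
ply 5, O at OX/OO/XX/X. | (3,1)=+0→OX/OO/XX/XO*
ply 6: OX/OO/XX/XO is terminal +0 (X); from ../O./X./X. depth 5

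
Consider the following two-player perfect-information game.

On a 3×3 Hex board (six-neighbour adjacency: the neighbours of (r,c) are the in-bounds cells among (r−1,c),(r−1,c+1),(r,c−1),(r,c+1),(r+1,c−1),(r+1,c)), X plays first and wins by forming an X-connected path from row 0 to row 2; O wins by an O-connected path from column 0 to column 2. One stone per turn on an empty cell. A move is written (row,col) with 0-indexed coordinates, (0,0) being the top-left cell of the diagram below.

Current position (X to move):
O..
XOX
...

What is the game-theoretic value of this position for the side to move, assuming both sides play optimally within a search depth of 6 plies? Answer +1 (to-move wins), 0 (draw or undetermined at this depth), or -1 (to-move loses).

p1 X@[O../XOX/...]: (0,1)[OX./XOX/...]+1* (0,2)[O.X/XOX/...]+1 (2,0)[O../XOX/X..]+1 (2,1)[O../XOX/.X.]-1 (2,2)[O../XOX/..X]-1
p2 O@[OX./XOX/...]: (0,2)[OXO/XOX/...]-1* (2,0)[OX./XOX/O..]-1 (2,1)[OX./XOX/.O.]-1 (2,2)[OX./XOX/..O]-1
p3 X@[OXO/XOX/...]: (2,0)[OXO/XOX/X..]+1* (2,1)[OXO/XOX/.X.]-1 (2,2)[OXO/XOX/..X]-1
p4 O@[OXO/XOX/X..] terminal -1; root [O../XOX/...] d6

value(O../XOX/..., X) = +1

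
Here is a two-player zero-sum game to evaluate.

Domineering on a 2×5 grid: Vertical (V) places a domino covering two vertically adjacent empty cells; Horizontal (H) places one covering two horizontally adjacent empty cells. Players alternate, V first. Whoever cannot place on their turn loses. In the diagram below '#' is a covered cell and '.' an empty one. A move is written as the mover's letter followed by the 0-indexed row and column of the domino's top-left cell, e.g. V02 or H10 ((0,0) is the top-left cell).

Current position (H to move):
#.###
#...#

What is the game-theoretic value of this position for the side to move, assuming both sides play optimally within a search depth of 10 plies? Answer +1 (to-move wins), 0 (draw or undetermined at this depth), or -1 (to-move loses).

[#.###/#...#] H move#1: H11:+1/#.###/###.#*, H12:-1/#.###/#.###
[#.###/###.#] end (terminal -1, V#2); searched #.###/#...# to 10

value(#.###/#...#, H) = +1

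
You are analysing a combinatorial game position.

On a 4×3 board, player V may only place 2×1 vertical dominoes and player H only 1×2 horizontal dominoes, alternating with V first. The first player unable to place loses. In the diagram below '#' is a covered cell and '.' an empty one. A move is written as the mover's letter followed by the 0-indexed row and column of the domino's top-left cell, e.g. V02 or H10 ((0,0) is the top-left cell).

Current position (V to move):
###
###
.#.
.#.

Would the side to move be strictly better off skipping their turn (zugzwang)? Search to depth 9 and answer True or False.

zugzwang(###/###/.#./.#., V) = False

[###/###/.#./.#.] V move#1: V20:+1/###/###/##./##.*, V22:+1/###/###/.##/.##
[###/###/##./##.] end (terminal -1, H#2); searched ###/###/.#./.#. to 9
if V skipped the turn, H would face:
~ [###/###/.#./.#.] end (terminal -1, H#1); searched ###/###/.#./.#. to 9
compare (V): move=+1 vs pass=+1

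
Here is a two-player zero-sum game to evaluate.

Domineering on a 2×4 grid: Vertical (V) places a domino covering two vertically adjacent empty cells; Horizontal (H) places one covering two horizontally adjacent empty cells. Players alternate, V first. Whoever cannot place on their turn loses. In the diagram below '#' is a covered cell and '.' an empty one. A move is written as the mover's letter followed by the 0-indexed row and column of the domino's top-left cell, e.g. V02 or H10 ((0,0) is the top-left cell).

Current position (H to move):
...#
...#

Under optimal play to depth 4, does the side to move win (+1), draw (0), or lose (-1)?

value(...#/...#, H) = +1

[...#/...#] H move#1: H00:+1/##.#/...#*, H01:+1/.###/...#, H10:+1/...#/##.#, H11:+1/...#/.###
[##.#/...#] V move#2: V02:-1/####/..##*
[####/..##] H move#3: H10:+1/####/####*
[####/####] end (terminal -1, V#4); searched ...#/...# to 4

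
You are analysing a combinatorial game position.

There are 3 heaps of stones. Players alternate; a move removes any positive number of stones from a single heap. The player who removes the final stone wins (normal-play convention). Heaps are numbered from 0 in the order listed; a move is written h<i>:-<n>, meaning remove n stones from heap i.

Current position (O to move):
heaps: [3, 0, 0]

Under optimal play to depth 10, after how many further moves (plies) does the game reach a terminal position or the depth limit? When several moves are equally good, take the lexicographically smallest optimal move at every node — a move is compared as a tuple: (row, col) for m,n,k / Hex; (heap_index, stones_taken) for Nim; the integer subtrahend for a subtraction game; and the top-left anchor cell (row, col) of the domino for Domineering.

PV length from [(3,0,0)]: 1 ply

ply 1, O at (3,0,0) | h0:-1=-1→(2,0,0); h0:-2=-1→(1,0,0); h0:-3=+1→(0,0,0)*
ply 2: (0,0,0) is terminal -1 (X); from (3,0,0) depth 10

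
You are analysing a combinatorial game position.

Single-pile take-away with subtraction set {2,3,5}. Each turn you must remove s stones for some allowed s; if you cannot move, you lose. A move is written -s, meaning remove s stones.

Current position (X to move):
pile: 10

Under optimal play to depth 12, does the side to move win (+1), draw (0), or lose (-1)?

value(10, X) = +1

ply 1, X at 10 | -2=+1→8*; -3=+1→7; -5=-1→5
ply 2, O at 8 | -2=-1→6*; -3=-1→5; -5=-1→3
ply 3, X at 6 | -2=-1→4; -3=-1→3; -5=+1→1*
ply 4: 1 is terminal -1 (O); from 10 depth 12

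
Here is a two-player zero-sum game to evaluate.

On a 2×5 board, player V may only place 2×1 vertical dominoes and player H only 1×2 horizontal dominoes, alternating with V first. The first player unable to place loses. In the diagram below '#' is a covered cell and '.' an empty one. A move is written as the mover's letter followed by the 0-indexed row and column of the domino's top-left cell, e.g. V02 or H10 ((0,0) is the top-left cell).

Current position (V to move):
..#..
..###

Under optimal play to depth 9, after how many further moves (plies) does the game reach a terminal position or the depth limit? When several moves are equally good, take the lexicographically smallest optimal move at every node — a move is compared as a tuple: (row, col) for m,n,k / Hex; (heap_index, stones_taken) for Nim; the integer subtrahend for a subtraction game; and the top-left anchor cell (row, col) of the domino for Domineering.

PV length from [..#../..###]: 3 plies

[..#../..###] V move#1: V00:+1/#.#../#.###*, V01:+1/.##../.####
[#.#../#.###] H move#2: H03:-1/#.###/#.###*
[#.###/#.###] V move#3: V01:+1/#####/#####*
[#####/#####] end (terminal -1, H#4); searched ..#../..### to 9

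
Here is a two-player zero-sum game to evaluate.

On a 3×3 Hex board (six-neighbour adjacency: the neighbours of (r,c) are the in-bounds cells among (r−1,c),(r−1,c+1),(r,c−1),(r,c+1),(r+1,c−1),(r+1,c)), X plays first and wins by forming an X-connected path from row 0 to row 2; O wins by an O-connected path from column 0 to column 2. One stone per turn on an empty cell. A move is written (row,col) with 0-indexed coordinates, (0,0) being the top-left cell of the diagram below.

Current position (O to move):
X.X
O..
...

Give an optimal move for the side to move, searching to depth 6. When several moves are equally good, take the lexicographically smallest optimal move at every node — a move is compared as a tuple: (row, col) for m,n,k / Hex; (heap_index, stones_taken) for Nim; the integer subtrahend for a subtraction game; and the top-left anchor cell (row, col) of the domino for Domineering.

O's best at [X.X/O../...]: (2,1)

p1 O@[X.X/O../...]: (0,1)[XOX/O../...]-1 (1,1)[X.X/OO./...]-1 (1,2)[X.X/O.O/...]-1 (2,0)[X.X/O../O..]-1 (2,1)[X.X/O../.O.]+1* (2,2)[X.X/O../..O]-1
p2 X@[X.X/O../.O.]: (0,1)[XXX/O../.O.]-1* (1,1)[X.X/OX./.O.]-1 (1,2)[X.X/O.X/.O.]-1 (2,0)[X.X/O../XO.]-1 (2,2)[X.X/O../.OX]-1
p3 O@[XXX/O../.O.]: (1,1)[XXX/OO./.O.]+1* (1,2)[XXX/O.O/.O.]+1 (2,0)[XXX/O../OO.]+1 (2,2)[XXX/O../.OO]+1
p4 X@[XXX/OO./.O.]: (1,2)[XXX/OOX/.O.]-1* (2,0)[XXX/OO./XO.]-1 (2,2)[XXX/OO./.OX]-1
p5 O@[XXX/OOX/.O.]: (2,0)[XXX/OOX/OO.]-1 (2,2)[XXX/OOX/.OO]+1*
p6 X@[XXX/OOX/.OO] terminal -1; root [X.X/O../...] d6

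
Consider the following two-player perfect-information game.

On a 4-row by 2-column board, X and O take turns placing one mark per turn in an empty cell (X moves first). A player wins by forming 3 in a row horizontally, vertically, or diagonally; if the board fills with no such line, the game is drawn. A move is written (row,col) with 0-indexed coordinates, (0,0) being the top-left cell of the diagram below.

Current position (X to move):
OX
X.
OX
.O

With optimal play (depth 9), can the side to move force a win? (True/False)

X winning at [OX/X./OX/.O]: True

ply 1, X at OX/X./OX/.O | (1,1)=+1→OX/XX/OX/.O*; (3,0)=+0→OX/X./OX/XO
ply 2: OX/XX/OX/.O is terminal -1 (O); from OX/X./OX/.O depth 9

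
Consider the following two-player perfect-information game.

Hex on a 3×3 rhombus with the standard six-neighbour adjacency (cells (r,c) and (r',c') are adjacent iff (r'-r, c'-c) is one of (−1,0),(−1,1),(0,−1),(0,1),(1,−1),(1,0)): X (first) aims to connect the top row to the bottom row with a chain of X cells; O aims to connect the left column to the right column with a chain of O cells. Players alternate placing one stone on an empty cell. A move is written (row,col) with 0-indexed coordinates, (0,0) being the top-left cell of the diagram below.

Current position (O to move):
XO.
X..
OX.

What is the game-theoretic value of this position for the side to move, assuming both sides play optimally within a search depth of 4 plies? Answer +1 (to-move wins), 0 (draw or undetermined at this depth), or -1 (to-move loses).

value(XO./X../OX., O) = +1

[XO./X../OX.] O move#1: (0,2):-1/XOO/X../OX., (1,1):+1/XO./XO./OX.*, (1,2):-1/XO./X.O/OX., (2,2):-1/XO./X../OXO
[XO./XO./OX.] X move#2: (0,2):-1/XOX/XO./OX.*, (1,2):-1/XO./XOX/OX., (2,2):-1/XO./XO./OXX
[XOX/XO./OX.] O move#3: (1,2):+1/XOX/XOO/OX.*, (2,2):-1/XOX/XO./OXO
[XOX/XOO/OX.] end (terminal -1, X#4); searched XO./X../OX. to 4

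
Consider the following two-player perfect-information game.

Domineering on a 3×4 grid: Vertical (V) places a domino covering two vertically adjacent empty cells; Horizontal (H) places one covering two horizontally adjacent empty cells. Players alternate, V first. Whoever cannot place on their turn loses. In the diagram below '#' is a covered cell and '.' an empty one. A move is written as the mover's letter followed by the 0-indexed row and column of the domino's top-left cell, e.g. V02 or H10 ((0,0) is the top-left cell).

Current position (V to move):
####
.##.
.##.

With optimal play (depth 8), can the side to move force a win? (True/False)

ply 1, V at ####/.##./.##. | V10=+1→####/###./###.*; V13=+1→####/.###/.###
ply 2: ####/###./###. is terminal -1 (H); from ####/.##./.##. depth 8

V winning at [####/.##./.##.]: True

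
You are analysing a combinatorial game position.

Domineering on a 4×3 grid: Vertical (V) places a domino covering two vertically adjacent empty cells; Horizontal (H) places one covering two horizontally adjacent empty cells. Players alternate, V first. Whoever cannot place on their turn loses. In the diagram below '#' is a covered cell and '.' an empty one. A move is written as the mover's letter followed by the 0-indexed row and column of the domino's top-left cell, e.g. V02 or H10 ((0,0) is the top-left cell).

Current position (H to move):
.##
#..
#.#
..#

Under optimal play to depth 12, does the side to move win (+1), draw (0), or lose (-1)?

ply 1, H at .##/#../#.#/..# | H11=-1→.##/###/#.#/..#*; H30=-1→.##/#../#.#/###
ply 2, V at .##/###/#.#/..# | V21=+1→.##/###/###/.##*
ply 3: .##/###/###/.## is terminal -1 (H); from .##/#../#.#/..# depth 12

value(.##/#../#.#/..#, H) = -1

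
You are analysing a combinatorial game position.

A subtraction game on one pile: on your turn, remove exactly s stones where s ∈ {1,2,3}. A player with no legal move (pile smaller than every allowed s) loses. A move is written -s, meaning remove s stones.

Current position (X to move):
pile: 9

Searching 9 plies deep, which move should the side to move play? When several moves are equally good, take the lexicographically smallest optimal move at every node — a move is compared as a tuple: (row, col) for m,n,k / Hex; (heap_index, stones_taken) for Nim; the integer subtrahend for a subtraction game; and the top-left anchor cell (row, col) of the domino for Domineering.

X's best at [9]: -1

p1 X@[9]: -1[8]+1* -2[7]-1 -3[6]-1
p2 O@[8]: -1[7]-1* -2[6]-1 -3[5]-1
p3 X@[7]: -1[6]-1 -2[5]-1 -3[4]+1*
p4 O@[4]: -1[3]-1* -2[2]-1 -3[1]-1
p5 X@[3]: -1[2]-1 -2[1]-1 -3[0]+1*
p6 O@[0] terminal -1; root [9] d9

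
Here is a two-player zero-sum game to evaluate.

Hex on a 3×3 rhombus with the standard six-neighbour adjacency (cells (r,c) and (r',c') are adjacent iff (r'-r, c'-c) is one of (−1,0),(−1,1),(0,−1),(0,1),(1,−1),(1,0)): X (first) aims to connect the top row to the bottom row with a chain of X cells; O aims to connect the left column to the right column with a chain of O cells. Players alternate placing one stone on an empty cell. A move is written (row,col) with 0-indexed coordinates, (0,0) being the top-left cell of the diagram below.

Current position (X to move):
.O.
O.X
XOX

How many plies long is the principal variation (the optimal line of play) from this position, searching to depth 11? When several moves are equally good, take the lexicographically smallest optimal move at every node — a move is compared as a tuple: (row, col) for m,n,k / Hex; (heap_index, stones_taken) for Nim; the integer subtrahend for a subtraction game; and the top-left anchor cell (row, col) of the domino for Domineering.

PV length from [.O./O.X/XOX]: 1 ply

ply 1, X at .O./O.X/XOX | (0,0)=-1→XO./O.X/XOX; (0,2)=+1→.OX/O.X/XOX*; (1,1)=-1→.O./OXX/XOX
ply 2: .OX/O.X/XOX is terminal -1 (O); from .O./O.X/XOX depth 11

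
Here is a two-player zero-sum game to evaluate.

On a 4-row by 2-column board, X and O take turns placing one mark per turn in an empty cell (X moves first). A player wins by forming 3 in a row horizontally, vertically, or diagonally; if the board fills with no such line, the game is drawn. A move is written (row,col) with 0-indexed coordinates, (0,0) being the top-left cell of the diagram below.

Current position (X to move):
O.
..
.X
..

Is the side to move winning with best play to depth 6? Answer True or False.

[O./../.X/..] X move#1: (0,1):+0/OX/../.X/.., (1,0):+0/O./X./.X/.., (1,1):+1/O./.X/.X/..*, (2,0):+0/O./../XX/.., (3,0):+0/O./../.X/X., (3,1):+0/O./../.X/.X
[O./.X/.X/..] O move#2: (0,1):-1/OO/.X/.X/..*, (1,0):-1/O./OX/.X/.., (2,0):-1/O./.X/OX/.., (3,0):-1/O./.X/.X/O., (3,1):-1/O./.X/.X/.O
[OO/.X/.X/..] X move#3: (1,0):+0/OO/XX/.X/.., (2,0):+0/OO/.X/XX/.., (3,0):+0/OO/.X/.X/X., (3,1):+1/OO/.X/.X/.X*
[OO/.X/.X/.X] end (terminal -1, O#4); searched O./../.X/.. to 6

X winning at [O./../.X/..]: True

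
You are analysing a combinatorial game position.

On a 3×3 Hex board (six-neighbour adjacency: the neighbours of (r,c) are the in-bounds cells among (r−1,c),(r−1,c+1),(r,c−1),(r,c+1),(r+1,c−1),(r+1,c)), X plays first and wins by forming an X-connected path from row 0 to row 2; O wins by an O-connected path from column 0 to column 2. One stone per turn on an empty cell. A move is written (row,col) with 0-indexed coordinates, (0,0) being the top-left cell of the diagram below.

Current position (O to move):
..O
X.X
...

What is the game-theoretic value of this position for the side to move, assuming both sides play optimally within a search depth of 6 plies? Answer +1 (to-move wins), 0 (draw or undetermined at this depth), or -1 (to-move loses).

ply 1, O at ..O/X.X/... | (0,0)=-1→O.O/X.X/...*; (0,1)=-1→.OO/X.X/...; (1,1)=-1→..O/XOX/...; (2,0)=-1→..O/X.X/O..; (2,1)=-1→..O/X.X/.O.; (2,2)=-1→..O/X.X/..O
ply 2, X at O.O/X.X/... | (0,1)=+1→OXO/X.X/...*; (1,1)=-1→O.O/XXX/...; (2,0)=-1→O.O/X.X/X..; (2,1)=-1→O.O/X.X/.X.; (2,2)=-1→O.O/X.X/..X
ply 3, O at OXO/X.X/... | (1,1)=-1→OXO/XOX/...*; (2,0)=-1→OXO/X.X/O..; (2,1)=-1→OXO/X.X/.O.; (2,2)=-1→OXO/X.X/..O
ply 4, X at OXO/XOX/... | (2,0)=+1→OXO/XOX/X..*; (2,1)=-1→OXO/XOX/.X.; (2,2)=-1→OXO/XOX/..X
ply 5: OXO/XOX/X.. is terminal -1 (O); from ..O/X.X/... depth 6

value(..O/X.X/..., O) = -1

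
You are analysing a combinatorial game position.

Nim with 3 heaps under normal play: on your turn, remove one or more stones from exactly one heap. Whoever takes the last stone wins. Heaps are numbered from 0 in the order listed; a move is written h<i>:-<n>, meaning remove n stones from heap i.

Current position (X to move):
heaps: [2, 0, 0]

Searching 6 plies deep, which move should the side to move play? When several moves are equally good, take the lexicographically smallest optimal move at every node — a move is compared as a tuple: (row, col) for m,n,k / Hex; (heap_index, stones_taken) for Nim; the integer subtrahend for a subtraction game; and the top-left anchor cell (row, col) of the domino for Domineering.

ply 1, X at (2,0,0) | h0:-1=-1→(1,0,0); h0:-2=+1→(0,0,0)*
ply 2: (0,0,0) is terminal -1 (O); from (2,0,0) depth 6

X's best at [(2,0,0)]: h0:-2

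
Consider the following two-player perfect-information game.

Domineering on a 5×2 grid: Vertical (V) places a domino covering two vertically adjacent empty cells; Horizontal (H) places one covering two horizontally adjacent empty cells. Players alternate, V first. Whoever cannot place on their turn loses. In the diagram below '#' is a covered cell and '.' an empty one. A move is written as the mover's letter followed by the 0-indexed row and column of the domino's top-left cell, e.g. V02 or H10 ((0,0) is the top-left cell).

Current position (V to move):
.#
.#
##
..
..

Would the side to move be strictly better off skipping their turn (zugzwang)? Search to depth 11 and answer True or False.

zugzwang(.#/.#/##/../.., V) = False

p1 V@[.#/.#/##/../..]: V00[##/##/##/../..]-1 V30[.#/.#/##/#./#.]+1* V31[.#/.#/##/.#/.#]+1
p2 H@[.#/.#/##/#./#.] terminal -1; root [.#/.#/##/../..] d11
pass branch (H moves first from the same position):
  | p1 H@[.#/.#/##/../..]: H30[.#/.#/##/##/..]+1* H40[.#/.#/##/../##]+1
  | p2 V@[.#/.#/##/##/..]: V00[##/##/##/##/..]-1*
  | p3 H@[##/##/##/##/..]: H40[##/##/##/##/##]+1*
  | p4 V@[##/##/##/##/##] terminal -1; root [.#/.#/##/../..] d11
V moving scores +1; V passing scores -1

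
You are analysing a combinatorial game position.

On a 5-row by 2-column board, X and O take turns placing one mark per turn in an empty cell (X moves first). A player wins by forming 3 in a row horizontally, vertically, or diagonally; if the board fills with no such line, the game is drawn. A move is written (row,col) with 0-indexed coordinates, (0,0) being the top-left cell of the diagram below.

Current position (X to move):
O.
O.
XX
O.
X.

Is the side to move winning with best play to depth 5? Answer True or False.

X winning at [O./O./XX/O./X.]: True

p1 X@[O./O./XX/O./X.]: (0,1)[OX/O./XX/O./X.]+0 (1,1)[O./OX/XX/O./X.]+1* (3,1)[O./O./XX/OX/X.]+1 (4,1)[O./O./XX/O./XX]+0
p2 O@[O./OX/XX/O./X.]: (0,1)[OO/OX/XX/O./X.]-1* (3,1)[O./OX/XX/OO/X.]-1 (4,1)[O./OX/XX/O./XO]-1
p3 X@[OO/OX/XX/O./X.]: (3,1)[OO/OX/XX/OX/X.]+1* (4,1)[OO/OX/XX/O./XX]+0
p4 O@[OO/OX/XX/OX/X.] terminal -1; root [O./O./XX/O./X.] d5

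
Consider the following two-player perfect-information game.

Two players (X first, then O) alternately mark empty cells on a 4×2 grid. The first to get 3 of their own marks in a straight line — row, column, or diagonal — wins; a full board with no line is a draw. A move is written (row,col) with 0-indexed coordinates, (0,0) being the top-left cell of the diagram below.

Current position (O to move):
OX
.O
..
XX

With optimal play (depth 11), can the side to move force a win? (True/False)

O winning at [OX/.O/../XX]: False

[OX/.O/../XX] O move#1: (1,0):+0/OX/OO/../XX*, (2,0):+0/OX/.O/O./XX, (2,1):+0/OX/.O/.O/XX
[OX/OO/../XX] X move#2: (2,0):+0/OX/OO/X./XX*, (2,1):-1/OX/OO/.X/XX
[OX/OO/X./XX] O move#3: (2,1):+0/OX/OO/XO/XX*
[OX/OO/XO/XX] end (terminal +0, X#4); searched OX/.O/../XX to 11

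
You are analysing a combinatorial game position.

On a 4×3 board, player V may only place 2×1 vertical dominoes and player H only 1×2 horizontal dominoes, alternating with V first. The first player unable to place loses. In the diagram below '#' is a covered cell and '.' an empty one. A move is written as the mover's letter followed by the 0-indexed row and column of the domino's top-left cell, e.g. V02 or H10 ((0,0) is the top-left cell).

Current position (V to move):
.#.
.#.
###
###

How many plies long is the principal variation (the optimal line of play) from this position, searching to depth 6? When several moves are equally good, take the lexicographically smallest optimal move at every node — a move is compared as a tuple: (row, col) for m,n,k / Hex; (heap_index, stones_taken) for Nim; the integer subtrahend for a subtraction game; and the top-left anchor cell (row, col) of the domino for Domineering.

ply 1, V at .#./.#./###/### | V00=+1→##./##./###/###*; V02=+1→.##/.##/###/###
ply 2: ##./##./###/### is terminal -1 (H); from .#./.#./###/### depth 6

PV length from [.#./.#./###/###]: 1 ply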